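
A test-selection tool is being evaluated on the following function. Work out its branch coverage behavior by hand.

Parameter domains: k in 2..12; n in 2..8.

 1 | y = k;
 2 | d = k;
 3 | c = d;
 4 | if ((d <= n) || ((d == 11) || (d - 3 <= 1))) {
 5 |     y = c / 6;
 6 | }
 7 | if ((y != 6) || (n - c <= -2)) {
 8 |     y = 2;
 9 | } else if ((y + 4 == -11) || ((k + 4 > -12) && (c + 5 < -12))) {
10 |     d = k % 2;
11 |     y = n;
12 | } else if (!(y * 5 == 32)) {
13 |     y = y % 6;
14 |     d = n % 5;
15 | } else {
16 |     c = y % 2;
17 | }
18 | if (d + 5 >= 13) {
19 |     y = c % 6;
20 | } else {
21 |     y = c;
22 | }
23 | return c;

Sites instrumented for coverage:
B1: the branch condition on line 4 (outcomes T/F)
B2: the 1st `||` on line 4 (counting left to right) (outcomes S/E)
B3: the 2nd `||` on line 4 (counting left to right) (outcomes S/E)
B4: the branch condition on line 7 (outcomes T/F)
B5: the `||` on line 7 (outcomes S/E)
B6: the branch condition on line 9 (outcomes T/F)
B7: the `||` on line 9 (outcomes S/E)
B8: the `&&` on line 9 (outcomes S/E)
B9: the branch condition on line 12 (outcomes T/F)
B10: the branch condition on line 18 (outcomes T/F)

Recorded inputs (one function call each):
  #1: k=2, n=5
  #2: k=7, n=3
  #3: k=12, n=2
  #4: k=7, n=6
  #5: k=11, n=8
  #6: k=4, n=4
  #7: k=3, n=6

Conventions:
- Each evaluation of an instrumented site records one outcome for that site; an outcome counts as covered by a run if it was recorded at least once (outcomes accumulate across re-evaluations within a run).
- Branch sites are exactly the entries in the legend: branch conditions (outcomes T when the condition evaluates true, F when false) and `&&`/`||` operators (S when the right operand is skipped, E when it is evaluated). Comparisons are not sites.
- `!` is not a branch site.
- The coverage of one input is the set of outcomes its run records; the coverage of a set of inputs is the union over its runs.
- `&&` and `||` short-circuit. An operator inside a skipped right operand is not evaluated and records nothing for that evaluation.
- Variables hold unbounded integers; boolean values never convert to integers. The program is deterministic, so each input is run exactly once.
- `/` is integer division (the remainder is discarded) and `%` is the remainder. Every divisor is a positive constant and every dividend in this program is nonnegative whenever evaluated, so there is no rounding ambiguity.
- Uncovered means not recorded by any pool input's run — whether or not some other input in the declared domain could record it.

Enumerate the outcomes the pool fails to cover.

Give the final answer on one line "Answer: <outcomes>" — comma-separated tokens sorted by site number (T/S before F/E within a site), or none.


run #1 (k=2, n=5) runs B2->S, B1->T, B5->S, B4->T, B10->F; records B1=T, B2=S, B4=T, B5=S, B10=F
run #2 (k=7, n=3) runs B2->E, B3->E, B1->F, B5->S, B4->T, B10->F; records B1=F, B2=E, B3=E, B4=T, B5=S, B10=F
run #3 (k=12, n=2) runs B2->E, B3->E, B1->F, B5->S, B4->T, B10->T; records B1=F, B2=E, B3=E, B4=T, B5=S, B10=T
run #4 (k=7, n=6) runs B2->E, B3->E, B1->F, B5->S, B4->T, B10->F; records B1=F, B2=E, B3=E, B4=T, B5=S, B10=F
run #5 (k=11, n=8) runs B2->E, B3->S, B1->T, B5->S, B4->T, B10->T; records B1=T, B2=E, B3=S, B4=T, B5=S, B10=T
run #6 (k=4, n=4) runs B2->S, B1->T, B5->S, B4->T, B10->F; records B1=T, B2=S, B4=T, B5=S, B10=F
run #7 (k=3, n=6) runs B2->S, B1->T, B5->S, B4->T, B10->F; records B1=T, B2=S, B4=T, B5=S, B10=F
union over the pool: B1=T, B1=F, B2=S, B2=E, B3=S, B3=E, B4=T, B5=S, B10=T, B10=F
uncovered (10 of 20): B4=F, B5=E, B6=T, B6=F, B7=S, B7=E, B8=S, B8=E, B9=T, B9=F
Answer: B4=F, B5=E, B6=T, B6=F, B7=S, B7=E, B8=S, B8=E, B9=T, B9=F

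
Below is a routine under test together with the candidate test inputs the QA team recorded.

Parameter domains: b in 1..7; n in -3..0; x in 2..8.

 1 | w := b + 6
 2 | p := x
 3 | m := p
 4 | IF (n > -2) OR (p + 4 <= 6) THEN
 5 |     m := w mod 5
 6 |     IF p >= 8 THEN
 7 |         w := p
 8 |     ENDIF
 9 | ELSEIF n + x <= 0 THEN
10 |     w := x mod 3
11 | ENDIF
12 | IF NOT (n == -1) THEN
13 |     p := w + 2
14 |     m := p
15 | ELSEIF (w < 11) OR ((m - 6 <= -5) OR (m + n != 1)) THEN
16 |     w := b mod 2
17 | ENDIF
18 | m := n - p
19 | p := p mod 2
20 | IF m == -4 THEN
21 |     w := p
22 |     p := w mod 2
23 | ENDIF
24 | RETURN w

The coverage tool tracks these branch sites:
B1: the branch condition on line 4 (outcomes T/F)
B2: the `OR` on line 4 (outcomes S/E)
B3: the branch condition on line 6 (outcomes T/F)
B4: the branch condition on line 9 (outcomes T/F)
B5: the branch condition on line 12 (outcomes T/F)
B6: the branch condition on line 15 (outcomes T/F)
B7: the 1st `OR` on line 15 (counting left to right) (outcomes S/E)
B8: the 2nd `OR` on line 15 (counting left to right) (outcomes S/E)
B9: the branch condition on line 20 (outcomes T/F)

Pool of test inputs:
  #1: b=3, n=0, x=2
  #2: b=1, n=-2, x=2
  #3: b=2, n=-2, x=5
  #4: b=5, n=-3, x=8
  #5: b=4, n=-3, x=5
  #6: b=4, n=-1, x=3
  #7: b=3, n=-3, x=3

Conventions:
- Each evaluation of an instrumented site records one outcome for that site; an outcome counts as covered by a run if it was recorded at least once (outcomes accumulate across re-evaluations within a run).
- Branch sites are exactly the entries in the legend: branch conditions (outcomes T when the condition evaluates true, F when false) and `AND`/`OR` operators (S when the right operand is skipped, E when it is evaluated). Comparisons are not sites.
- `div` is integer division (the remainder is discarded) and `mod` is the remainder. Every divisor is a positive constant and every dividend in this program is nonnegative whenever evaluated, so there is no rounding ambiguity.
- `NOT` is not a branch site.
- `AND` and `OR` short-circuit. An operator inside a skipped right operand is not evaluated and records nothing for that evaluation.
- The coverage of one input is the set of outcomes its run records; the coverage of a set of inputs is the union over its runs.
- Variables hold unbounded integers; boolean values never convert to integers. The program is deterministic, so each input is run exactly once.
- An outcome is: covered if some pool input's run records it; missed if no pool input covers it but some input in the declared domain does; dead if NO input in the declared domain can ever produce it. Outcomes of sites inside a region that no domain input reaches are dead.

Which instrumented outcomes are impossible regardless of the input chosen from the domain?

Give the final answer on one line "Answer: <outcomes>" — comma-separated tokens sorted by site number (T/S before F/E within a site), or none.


exhaustive pass over the 196-input domain:
  reachable outcomes have witnesses, e.g. B1=T (e.g. b=1, n=-3, x=2), B1=F (e.g. b=1, n=-3, x=3), B2=S (e.g. b=1, n=-1, x=2), B2=E (e.g. b=1, n=-3, x=2)
Answer: none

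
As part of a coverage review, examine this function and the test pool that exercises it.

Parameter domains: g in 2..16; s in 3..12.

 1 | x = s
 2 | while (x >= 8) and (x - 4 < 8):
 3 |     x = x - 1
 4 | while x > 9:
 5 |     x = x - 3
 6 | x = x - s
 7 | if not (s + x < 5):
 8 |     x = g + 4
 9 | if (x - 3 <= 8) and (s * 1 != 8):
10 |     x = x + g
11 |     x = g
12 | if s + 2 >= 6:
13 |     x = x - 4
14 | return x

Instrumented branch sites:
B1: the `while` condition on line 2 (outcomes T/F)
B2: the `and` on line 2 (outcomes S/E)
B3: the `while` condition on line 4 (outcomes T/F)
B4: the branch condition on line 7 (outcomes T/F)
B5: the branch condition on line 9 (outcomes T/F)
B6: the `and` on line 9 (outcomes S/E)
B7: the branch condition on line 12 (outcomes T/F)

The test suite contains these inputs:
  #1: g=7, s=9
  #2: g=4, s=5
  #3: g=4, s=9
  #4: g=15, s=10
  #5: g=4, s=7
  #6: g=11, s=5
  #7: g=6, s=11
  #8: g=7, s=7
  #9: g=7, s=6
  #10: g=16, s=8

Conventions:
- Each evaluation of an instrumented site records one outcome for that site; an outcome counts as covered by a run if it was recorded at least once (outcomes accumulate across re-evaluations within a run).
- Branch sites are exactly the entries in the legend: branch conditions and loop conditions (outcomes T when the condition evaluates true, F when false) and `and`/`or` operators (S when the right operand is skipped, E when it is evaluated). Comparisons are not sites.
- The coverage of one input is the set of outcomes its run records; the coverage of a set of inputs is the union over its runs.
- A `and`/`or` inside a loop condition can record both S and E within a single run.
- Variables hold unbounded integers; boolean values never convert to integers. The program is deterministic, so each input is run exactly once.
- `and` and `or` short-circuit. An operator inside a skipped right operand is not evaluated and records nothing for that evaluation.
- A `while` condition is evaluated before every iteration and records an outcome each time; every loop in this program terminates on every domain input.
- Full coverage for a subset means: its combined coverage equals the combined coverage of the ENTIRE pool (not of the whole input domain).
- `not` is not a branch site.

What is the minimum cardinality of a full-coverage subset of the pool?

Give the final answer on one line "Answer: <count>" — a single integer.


run #1 (g=7, s=9) runs B2->E, B1->T, B2->E, B1->T, B2->S, B1->F, B3->F, B4->T, B6->E, B5->T, B7->T; records B1=T, B1=F, B2=S, B2=E, B3=F, B4=T, B5=T, B6=E, B7=T
run #2 (g=4, s=5) runs B2->S, B1->F, B3->F, B4->T, B6->E, B5->T, B7->T; records B1=F, B2=S, B3=F, B4=T, B5=T, B6=E, B7=T
run #3 (g=4, s=9) runs B2->E, B1->T, B2->E, B1->T, B2->S, B1->F, B3->F, B4->T, B6->E, B5->T, B7->T; records B1=T, B1=F, B2=S, B2=E, B3=F, B4=T, B5=T, B6=E, B7=T
run #4 (g=15, s=10) runs B2->E, B1->T, B2->E, B1->T, B2->E, B1->T, B2->S, B1->F, B3->F, B4->T, B6->S, B5->F, B7->T; records B1=T, B1=F, B2=S, B2=E, B3=F, B4=T, B5=F, B6=S, B7=T
run #5 (g=4, s=7) runs B2->S, B1->F, B3->F, B4->T, B6->E, B5->T, B7->T; records B1=F, B2=S, B3=F, B4=T, B5=T, B6=E, B7=T
run #6 (g=11, s=5) runs B2->S, B1->F, B3->F, B4->T, B6->S, B5->F, B7->T; records B1=F, B2=S, B3=F, B4=T, B5=F, B6=S, B7=T
run #7 (g=6, s=11) runs B2->E, B1->T, B2->E, B1->T, B2->E, B1->T, B2->E, B1->T, B2->S, B1->F, B3->F, B4->T, B6->E, B5->T, ...; records B1=T, B1=F, B2=S, B2=E, B3=F, B4=T, B5=T, B6=E, B7=T
run #8 (g=7, s=7) runs B2->S, B1->F, B3->F, B4->T, B6->E, B5->T, B7->T; records B1=F, B2=S, B3=F, B4=T, B5=T, B6=E, B7=T
run #9 (g=7, s=6) runs B2->S, B1->F, B3->F, B4->T, B6->E, B5->T, B7->T; records B1=F, B2=S, B3=F, B4=T, B5=T, B6=E, B7=T
run #10 (g=16, s=8) runs B2->E, B1->T, B2->S, B1->F, B3->F, B4->T, B6->S, B5->F, B7->T; records B1=T, B1=F, B2=S, B2=E, B3=F, B4=T, B5=F, B6=S, B7=T
the full pool covers 11 outcomes: B1=T, B1=F, B2=S, B2=E, B3=F, B4=T, B5=T, B5=F, B6=S, B6=E, B7=T
no size-1 subset reaches all 11 outcomes (best union: 9/11)
inputs {1, 4} (size 2) cover everything; no size-2 subset with a lexicographically smaller index list covers all 11
Answer: 2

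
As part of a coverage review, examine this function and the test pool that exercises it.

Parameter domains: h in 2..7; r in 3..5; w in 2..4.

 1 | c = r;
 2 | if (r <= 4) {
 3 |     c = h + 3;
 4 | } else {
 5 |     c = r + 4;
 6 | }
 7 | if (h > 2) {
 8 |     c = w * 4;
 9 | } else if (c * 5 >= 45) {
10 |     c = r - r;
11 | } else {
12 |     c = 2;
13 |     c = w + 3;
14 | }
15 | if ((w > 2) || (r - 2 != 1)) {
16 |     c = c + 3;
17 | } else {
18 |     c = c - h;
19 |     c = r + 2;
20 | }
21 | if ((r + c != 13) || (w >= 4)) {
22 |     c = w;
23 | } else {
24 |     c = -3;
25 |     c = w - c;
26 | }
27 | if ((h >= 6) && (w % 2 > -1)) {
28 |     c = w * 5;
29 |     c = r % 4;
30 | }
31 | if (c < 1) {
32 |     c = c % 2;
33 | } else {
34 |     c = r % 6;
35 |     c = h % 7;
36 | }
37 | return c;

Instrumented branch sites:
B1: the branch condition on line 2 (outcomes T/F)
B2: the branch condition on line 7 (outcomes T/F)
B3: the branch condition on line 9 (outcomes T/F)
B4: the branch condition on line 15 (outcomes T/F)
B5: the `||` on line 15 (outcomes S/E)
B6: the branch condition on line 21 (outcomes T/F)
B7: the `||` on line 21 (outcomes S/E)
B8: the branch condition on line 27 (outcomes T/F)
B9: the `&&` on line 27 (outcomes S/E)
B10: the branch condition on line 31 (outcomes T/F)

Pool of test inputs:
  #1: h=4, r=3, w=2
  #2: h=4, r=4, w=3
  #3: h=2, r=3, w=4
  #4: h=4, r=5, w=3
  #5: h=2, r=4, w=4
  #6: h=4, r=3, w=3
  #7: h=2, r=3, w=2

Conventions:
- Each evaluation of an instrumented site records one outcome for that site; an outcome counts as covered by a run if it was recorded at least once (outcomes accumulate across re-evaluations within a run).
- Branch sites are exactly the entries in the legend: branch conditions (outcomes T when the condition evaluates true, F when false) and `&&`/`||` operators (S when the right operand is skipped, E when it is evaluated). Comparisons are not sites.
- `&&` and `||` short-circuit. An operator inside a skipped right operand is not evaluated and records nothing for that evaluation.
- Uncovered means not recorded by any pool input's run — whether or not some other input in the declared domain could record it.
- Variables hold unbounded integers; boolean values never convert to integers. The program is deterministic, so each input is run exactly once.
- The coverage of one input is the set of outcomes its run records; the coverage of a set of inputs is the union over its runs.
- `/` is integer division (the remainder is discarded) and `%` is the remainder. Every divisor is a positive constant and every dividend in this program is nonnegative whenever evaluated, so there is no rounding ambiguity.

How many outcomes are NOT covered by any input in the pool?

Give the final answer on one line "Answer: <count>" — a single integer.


#1 (h=4, r=3, w=2) -> covered: B1=T, B2=T, B4=F, B5=E, B6=T, B7=S, B8=F, B9=S, B10=F
#2 (h=4, r=4, w=3) -> covered: B1=T, B2=T, B4=T, B5=S, B6=T, B7=S, B8=F, B9=S, B10=F
#3 (h=2, r=3, w=4) -> covered: B1=T, B2=F, B3=F, B4=T, B5=S, B6=T, B7=E, B8=F, B9=S, B10=F
#4 (h=4, r=5, w=3) -> covered: B1=F, B2=T, B4=T, B5=S, B6=T, B7=S, B8=F, B9=S, B10=F
#5 (h=2, r=4, w=4) -> covered: B1=T, B2=F, B3=F, B4=T, B5=S, B6=T, B7=S, B8=F, B9=S, B10=F
#6 (h=4, r=3, w=3) -> covered: B1=T, B2=T, B4=T, B5=S, B6=T, B7=S, B8=F, B9=S, B10=F
#7 (h=2, r=3, w=2) -> covered: B1=T, B2=F, B3=F, B4=F, B5=E, B6=T, B7=S, B8=F, B9=S, B10=F
union over the pool: B1=T, B1=F, B2=T, B2=F, B3=F, B4=T, B4=F, B5=S, B5=E, B6=T, B7=S, B7=E, B8=F, B9=S, B10=F
uncovered (5 of 20): B3=T, B6=F, B8=T, B9=E, B10=T
Answer: 5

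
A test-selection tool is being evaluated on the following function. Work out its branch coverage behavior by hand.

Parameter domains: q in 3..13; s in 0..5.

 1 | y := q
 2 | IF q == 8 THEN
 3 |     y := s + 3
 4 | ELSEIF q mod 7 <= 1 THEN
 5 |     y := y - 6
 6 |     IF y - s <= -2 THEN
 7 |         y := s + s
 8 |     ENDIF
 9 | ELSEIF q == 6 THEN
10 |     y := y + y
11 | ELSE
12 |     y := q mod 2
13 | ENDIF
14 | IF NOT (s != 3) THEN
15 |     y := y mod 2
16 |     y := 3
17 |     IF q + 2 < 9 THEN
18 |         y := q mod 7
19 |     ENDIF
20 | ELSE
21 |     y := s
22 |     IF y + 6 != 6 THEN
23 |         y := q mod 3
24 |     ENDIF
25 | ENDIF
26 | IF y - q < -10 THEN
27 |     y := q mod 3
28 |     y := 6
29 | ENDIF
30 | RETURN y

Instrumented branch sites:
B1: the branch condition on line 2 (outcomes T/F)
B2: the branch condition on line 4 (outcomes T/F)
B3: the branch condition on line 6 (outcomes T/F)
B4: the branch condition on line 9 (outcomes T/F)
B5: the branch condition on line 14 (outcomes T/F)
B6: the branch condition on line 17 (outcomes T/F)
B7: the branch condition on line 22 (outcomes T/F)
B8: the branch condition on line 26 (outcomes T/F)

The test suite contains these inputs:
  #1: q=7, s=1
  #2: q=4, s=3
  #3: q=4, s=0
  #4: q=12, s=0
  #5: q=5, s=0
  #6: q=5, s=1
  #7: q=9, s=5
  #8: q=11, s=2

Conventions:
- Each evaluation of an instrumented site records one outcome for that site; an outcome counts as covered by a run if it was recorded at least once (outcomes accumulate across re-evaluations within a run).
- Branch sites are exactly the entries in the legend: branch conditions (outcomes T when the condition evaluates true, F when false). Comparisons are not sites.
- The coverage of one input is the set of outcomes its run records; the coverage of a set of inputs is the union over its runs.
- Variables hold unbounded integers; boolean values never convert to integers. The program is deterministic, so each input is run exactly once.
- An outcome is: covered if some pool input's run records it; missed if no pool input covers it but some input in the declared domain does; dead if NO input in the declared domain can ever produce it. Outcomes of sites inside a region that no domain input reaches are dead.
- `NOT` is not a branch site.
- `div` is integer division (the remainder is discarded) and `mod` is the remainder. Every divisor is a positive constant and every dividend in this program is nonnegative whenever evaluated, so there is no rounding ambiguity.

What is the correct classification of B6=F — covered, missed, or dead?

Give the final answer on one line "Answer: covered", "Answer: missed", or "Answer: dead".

no pool input records B6=F
but domain input (q=7, s=3) does record it -> reachable, so missed

Answer: missed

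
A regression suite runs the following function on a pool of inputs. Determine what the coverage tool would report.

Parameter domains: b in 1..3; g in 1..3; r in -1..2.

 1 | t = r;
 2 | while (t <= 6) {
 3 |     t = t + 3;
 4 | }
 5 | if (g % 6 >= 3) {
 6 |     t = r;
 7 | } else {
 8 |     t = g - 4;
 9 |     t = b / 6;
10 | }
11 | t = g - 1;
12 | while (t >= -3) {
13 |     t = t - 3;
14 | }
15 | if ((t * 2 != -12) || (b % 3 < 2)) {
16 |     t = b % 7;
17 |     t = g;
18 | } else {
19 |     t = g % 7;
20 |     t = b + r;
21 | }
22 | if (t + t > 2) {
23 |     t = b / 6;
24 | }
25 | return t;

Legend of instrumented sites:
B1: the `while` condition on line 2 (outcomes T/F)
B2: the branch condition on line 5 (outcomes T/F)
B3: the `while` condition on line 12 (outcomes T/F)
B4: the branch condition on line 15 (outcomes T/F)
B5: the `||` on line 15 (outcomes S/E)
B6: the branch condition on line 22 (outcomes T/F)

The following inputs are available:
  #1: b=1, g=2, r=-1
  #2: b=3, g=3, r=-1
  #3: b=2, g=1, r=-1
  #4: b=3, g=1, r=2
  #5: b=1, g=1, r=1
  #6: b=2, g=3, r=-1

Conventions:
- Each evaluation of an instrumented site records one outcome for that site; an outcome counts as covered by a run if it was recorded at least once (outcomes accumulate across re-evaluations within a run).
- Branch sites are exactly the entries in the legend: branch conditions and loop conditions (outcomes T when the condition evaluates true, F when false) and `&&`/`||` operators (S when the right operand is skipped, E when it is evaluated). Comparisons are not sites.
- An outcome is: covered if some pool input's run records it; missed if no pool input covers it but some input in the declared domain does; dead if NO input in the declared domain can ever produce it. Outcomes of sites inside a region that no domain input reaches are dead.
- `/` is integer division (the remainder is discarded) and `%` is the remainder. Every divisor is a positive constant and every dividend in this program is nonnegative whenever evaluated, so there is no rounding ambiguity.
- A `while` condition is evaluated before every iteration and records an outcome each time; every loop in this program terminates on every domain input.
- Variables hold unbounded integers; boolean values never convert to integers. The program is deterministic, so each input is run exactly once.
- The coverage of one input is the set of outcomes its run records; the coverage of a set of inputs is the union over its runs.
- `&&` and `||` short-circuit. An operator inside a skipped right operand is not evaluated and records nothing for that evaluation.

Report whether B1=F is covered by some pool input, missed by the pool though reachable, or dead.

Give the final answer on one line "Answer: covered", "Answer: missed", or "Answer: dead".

B1=F is recorded by pool input(s) 1, 2, 3, 4, 5, 6 -> covered

Answer: covered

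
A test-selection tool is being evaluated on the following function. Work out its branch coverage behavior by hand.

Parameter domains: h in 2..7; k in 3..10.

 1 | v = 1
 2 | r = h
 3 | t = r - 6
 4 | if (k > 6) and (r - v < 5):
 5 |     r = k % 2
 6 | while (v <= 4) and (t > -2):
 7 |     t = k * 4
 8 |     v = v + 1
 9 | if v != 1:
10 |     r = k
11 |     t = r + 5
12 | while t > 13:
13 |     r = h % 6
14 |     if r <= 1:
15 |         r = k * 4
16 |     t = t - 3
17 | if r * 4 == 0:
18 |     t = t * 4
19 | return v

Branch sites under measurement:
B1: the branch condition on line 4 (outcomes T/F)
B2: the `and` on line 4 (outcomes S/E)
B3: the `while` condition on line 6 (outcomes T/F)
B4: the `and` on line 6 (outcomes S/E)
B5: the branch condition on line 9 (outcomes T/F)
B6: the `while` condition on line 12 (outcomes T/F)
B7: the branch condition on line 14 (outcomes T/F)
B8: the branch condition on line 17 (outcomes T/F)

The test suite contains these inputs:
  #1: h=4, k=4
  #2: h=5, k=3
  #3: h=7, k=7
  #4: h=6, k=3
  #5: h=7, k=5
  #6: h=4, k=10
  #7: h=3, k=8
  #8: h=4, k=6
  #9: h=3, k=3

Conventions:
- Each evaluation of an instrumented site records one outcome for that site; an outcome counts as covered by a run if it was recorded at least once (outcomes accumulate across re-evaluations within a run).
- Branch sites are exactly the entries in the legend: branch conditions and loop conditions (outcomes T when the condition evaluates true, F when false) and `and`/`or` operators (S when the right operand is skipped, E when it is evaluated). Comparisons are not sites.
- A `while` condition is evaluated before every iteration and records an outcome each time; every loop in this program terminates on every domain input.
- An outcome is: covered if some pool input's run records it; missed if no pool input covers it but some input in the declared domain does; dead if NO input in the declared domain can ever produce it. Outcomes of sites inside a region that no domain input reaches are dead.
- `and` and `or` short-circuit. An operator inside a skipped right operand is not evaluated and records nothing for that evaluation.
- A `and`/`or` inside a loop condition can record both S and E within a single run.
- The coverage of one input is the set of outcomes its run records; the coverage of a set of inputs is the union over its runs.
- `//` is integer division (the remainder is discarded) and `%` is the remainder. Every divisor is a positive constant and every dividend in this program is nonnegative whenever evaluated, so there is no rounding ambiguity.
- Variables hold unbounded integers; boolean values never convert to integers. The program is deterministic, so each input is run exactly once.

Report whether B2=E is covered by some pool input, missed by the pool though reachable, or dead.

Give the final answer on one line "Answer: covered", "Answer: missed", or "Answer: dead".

B2=E is recorded by pool input(s) 3, 6, 7 -> covered

Answer: covered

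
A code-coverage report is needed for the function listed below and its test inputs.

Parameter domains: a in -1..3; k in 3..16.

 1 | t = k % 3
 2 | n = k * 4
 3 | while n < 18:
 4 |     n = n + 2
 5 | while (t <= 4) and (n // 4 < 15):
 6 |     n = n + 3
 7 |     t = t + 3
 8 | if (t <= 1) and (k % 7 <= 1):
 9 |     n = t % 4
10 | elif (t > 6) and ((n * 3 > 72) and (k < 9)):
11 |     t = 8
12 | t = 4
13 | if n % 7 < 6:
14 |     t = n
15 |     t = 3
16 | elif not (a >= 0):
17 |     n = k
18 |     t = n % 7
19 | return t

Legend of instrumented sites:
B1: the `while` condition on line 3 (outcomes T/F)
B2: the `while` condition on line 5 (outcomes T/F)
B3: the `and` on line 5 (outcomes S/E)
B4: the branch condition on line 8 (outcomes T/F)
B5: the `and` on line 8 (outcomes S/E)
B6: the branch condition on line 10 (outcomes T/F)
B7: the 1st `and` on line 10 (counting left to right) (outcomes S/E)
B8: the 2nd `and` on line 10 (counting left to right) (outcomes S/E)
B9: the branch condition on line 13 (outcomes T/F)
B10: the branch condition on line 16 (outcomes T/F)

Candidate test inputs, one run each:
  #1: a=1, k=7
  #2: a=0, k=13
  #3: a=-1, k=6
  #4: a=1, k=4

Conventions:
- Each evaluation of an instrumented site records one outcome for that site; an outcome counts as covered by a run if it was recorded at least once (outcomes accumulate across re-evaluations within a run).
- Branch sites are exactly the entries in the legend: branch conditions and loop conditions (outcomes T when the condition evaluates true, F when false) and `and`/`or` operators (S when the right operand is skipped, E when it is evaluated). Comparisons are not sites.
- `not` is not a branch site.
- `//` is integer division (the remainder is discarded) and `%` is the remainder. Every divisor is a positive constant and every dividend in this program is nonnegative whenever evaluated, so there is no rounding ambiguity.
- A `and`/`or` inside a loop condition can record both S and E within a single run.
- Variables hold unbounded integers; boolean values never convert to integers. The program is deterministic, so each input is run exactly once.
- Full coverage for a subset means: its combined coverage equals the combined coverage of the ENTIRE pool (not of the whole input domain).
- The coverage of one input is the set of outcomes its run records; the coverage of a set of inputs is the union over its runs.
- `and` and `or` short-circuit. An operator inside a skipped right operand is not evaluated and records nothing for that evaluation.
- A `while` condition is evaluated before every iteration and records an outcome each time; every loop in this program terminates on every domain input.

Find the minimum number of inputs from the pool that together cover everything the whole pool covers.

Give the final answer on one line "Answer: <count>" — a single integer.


input #1, a=1, k=7: outcomes B1=F, B2=T, B2=F, B3=S, B3=E, B4=F, B5=S, B6=T, B7=E, B8=E, B9=F, B10=F
input #2, a=0, k=13: outcomes B1=F, B2=T, B2=F, B3=S, B3=E, B4=F, B5=S, B6=F, B7=E, B8=E, B9=T
input #3, a=-1, k=6: outcomes B1=F, B2=T, B2=F, B3=S, B3=E, B4=F, B5=S, B6=F, B7=S, B9=T
input #4, a=1, k=4: outcomes B1=T, B1=F, B2=T, B2=F, B3=S, B3=E, B4=F, B5=S, B6=F, B7=E, B8=S, B9=T
together the pool reaches 17 outcomes: B1=T, B1=F, B2=T, B2=F, B3=S, B3=E, B4=F, B5=S, B6=T, B6=F, B7=S, B7=E, B8=S, B8=E, B9=T, B9=F, B10=F
checked all size-1 subsets: none covers 17 outcomes (max 12/17)
checked all size-2 subsets: none covers 17 outcomes (max 16/17)
inputs {1, 3, 4} (size 3) cover everything; no size-3 subset with a lexicographically smaller index list covers all 17
Answer: 3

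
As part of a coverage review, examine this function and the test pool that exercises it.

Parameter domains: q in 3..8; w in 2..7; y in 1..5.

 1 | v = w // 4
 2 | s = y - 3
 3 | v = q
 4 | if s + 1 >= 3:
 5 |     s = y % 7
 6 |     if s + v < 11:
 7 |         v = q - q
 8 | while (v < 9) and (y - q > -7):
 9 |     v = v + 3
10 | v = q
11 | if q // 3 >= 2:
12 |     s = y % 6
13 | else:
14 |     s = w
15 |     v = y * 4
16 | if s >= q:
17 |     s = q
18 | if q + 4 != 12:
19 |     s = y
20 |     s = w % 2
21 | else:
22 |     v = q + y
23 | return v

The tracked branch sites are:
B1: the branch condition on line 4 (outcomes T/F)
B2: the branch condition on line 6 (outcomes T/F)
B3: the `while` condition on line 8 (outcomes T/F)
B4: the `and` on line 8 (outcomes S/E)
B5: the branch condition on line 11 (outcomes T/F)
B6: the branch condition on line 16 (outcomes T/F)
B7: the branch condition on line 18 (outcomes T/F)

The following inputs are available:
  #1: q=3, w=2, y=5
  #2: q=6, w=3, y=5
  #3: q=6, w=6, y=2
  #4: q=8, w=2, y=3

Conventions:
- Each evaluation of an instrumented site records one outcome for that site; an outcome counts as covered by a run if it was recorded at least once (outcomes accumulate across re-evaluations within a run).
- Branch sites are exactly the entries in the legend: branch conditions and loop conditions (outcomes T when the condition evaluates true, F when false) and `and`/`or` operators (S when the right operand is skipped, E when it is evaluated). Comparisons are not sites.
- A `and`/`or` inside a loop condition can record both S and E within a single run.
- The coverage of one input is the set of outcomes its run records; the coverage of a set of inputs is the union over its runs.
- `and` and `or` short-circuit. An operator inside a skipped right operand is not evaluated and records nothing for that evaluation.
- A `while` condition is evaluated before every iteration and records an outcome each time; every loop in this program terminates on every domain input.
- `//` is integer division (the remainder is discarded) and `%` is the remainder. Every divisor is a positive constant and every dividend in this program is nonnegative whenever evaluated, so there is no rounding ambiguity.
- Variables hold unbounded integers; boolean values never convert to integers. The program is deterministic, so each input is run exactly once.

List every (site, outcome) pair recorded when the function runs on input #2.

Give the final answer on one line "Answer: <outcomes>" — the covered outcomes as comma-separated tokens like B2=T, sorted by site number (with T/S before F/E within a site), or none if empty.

Simulating input #2 (q=6, w=3, y=5) step by step:
  B1->T, B2->F, B4->E, B3->T, B4->S, B3->F, B5->T, B6->F, B7->T
as a set, this run covers: B1=T, B2=F, B3=T, B3=F, B4=S, B4=E, B5=T, B6=F, B7=T

Answer: B1=T, B2=F, B3=T, B3=F, B4=S, B4=E, B5=T, B6=F, B7=T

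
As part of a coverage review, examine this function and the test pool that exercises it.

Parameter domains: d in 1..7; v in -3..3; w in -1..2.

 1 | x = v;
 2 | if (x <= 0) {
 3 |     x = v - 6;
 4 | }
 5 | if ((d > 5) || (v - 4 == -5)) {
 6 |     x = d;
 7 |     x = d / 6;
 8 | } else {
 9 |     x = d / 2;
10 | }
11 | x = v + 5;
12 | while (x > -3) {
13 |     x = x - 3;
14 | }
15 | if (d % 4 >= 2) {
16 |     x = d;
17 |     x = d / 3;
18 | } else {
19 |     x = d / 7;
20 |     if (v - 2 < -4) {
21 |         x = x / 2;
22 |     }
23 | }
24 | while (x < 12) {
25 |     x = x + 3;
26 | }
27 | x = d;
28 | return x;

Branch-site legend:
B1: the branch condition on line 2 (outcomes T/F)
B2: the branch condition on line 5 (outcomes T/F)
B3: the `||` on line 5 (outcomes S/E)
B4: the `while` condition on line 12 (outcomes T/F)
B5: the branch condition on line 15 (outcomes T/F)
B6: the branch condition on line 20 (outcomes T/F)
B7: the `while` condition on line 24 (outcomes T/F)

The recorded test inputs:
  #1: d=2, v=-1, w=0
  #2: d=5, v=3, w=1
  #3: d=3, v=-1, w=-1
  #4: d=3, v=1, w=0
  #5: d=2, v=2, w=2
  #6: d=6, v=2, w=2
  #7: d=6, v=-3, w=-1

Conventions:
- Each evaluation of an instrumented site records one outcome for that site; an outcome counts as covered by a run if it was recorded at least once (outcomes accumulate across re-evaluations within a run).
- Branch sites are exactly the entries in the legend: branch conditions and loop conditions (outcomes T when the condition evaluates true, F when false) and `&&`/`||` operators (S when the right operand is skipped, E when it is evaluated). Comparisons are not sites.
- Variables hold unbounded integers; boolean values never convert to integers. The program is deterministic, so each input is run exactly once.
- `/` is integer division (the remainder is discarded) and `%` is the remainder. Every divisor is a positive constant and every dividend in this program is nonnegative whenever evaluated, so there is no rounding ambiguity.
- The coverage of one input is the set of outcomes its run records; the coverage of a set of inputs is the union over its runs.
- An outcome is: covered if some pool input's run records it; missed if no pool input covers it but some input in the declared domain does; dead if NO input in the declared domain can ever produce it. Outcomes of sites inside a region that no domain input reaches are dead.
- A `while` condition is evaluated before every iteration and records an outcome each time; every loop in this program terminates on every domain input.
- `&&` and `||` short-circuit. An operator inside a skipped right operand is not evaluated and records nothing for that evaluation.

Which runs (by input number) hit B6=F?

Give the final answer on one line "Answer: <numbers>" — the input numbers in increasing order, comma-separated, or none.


input #1 (d=2, v=-1, w=0): does not record B6=F
input #2 (d=5, v=3, w=1): records B6=F
input #3 (d=3, v=-1, w=-1): does not record B6=F
input #4 (d=3, v=1, w=0): does not record B6=F
input #5 (d=2, v=2, w=2): does not record B6=F
input #6 (d=6, v=2, w=2): does not record B6=F
input #7 (d=6, v=-3, w=-1): does not record B6=F
Answer: 2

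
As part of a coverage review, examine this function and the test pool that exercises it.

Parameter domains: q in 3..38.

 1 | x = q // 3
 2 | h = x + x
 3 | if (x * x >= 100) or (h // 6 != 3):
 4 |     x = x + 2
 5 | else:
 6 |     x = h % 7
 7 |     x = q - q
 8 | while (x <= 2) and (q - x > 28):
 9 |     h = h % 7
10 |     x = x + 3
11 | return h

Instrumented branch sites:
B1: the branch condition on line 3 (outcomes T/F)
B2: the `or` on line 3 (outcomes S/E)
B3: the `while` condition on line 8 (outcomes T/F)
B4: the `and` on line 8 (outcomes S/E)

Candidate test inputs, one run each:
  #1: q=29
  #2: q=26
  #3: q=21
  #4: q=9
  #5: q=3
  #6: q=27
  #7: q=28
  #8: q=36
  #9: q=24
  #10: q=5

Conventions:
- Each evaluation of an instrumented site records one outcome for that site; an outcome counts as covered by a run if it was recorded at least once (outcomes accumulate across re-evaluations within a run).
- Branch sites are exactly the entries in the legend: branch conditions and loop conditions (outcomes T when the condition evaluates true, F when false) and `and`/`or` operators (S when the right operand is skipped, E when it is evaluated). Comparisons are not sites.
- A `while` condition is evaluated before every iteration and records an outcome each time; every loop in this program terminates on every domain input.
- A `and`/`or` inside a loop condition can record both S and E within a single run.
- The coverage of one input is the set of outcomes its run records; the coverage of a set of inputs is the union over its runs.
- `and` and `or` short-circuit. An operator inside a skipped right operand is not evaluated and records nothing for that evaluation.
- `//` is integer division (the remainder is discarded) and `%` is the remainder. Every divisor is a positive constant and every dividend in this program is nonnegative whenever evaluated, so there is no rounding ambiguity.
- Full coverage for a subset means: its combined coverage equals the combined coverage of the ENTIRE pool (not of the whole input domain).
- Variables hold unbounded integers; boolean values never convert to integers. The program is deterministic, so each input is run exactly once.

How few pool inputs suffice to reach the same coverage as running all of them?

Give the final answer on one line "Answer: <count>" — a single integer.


#1 (q=29) -> B2->E, B1->F, B4->E, B3->T, B4->S, B3->F; covered: B1=F, B2=E, B3=T, B3=F, B4=S, B4=E
#2 (q=26) -> B2->E, B1->T, B4->S, B3->F; covered: B1=T, B2=E, B3=F, B4=S
#3 (q=21) -> B2->E, B1->T, B4->S, B3->F; covered: B1=T, B2=E, B3=F, B4=S
#4 (q=9) -> B2->E, B1->T, B4->S, B3->F; covered: B1=T, B2=E, B3=F, B4=S
#5 (q=3) -> B2->E, B1->T, B4->S, B3->F; covered: B1=T, B2=E, B3=F, B4=S
#6 (q=27) -> B2->E, B1->F, B4->E, B3->F; covered: B1=F, B2=E, B3=F, B4=E
#7 (q=28) -> B2->E, B1->F, B4->E, B3->F; covered: B1=F, B2=E, B3=F, B4=E
#8 (q=36) -> B2->S, B1->T, B4->S, B3->F; covered: B1=T, B2=S, B3=F, B4=S
#9 (q=24) -> B2->E, B1->T, B4->S, B3->F; covered: B1=T, B2=E, B3=F, B4=S
#10 (q=5) -> B2->E, B1->T, B4->S, B3->F; covered: B1=T, B2=E, B3=F, B4=S
the full pool covers 8 outcomes: B1=T, B1=F, B2=S, B2=E, B3=T, B3=F, B4=S, B4=E
no size-1 subset reaches all 8 outcomes (best union: 6/8)
size 2: inputs {1, 8} cover all 8 outcomes, and no lexicographically smaller subset of this size does
Answer: 2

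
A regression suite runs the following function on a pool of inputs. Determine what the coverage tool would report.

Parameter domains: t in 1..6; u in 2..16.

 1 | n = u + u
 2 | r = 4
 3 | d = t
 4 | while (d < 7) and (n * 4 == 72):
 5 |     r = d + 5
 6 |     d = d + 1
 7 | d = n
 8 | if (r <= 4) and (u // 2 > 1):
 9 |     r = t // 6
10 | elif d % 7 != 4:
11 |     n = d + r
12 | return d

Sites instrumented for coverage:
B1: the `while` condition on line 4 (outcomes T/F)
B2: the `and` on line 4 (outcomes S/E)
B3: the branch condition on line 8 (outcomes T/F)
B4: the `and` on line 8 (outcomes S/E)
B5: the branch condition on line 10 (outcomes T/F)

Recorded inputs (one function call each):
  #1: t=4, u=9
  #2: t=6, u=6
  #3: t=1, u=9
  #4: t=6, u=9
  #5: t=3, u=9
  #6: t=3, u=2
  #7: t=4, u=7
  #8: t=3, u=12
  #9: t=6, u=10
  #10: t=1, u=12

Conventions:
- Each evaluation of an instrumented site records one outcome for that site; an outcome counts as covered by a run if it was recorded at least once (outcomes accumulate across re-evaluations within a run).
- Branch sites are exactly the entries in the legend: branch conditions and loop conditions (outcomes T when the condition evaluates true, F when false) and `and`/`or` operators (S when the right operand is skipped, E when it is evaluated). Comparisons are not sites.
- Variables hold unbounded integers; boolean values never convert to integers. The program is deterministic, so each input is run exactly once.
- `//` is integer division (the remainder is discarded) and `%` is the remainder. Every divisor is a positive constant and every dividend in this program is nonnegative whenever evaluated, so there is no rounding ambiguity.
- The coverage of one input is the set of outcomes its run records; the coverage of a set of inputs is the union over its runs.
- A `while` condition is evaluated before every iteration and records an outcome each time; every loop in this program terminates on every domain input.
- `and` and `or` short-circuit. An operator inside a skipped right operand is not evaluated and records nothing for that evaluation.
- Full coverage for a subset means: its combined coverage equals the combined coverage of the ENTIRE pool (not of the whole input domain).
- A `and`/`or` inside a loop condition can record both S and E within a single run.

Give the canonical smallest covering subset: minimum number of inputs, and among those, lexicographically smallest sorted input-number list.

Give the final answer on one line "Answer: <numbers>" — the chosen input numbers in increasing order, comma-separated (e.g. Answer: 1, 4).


#1 (t=4, u=9) -> B2->E, B1->T, B2->E, B1->T, B2->E, B1->T, B2->S, B1->F, B4->S, B3->F, B5->F; covered: B1=T, B1=F, B2=S, B2=E, B3=F, B4=S, B5=F
#2 (t=6, u=6) -> B2->E, B1->F, B4->E, B3->T; covered: B1=F, B2=E, B3=T, B4=E
#3 (t=1, u=9) -> B2->E, B1->T, B2->E, B1->T, B2->E, B1->T, B2->E, B1->T, B2->E, B1->T, B2->E, B1->T, B2->S, B1->F, ...; covered: B1=T, B1=F, B2=S, B2=E, B3=F, B4=S, B5=F
#4 (t=6, u=9) -> B2->E, B1->T, B2->S, B1->F, B4->S, B3->F, B5->F; covered: B1=T, B1=F, B2=S, B2=E, B3=F, B4=S, B5=F
#5 (t=3, u=9) -> B2->E, B1->T, B2->E, B1->T, B2->E, B1->T, B2->E, B1->T, B2->S, B1->F, B4->S, B3->F, B5->F; covered: B1=T, B1=F, B2=S, B2=E, B3=F, B4=S, B5=F
#6 (t=3, u=2) -> B2->E, B1->F, B4->E, B3->F, B5->F; covered: B1=F, B2=E, B3=F, B4=E, B5=F
#7 (t=4, u=7) -> B2->E, B1->F, B4->E, B3->T; covered: B1=F, B2=E, B3=T, B4=E
#8 (t=3, u=12) -> B2->E, B1->F, B4->E, B3->T; covered: B1=F, B2=E, B3=T, B4=E
#9 (t=6, u=10) -> B2->E, B1->F, B4->E, B3->T; covered: B1=F, B2=E, B3=T, B4=E
#10 (t=1, u=12) -> B2->E, B1->F, B4->E, B3->T; covered: B1=F, B2=E, B3=T, B4=E
the full pool covers 9 outcomes: B1=T, B1=F, B2=S, B2=E, B3=T, B3=F, B4=S, B4=E, B5=F
no size-1 subset reaches all 9 outcomes (best union: 7/9)
size 2: inputs {1, 2} cover all 9 outcomes, and no lexicographically smaller subset of this size does
Answer: 1, 2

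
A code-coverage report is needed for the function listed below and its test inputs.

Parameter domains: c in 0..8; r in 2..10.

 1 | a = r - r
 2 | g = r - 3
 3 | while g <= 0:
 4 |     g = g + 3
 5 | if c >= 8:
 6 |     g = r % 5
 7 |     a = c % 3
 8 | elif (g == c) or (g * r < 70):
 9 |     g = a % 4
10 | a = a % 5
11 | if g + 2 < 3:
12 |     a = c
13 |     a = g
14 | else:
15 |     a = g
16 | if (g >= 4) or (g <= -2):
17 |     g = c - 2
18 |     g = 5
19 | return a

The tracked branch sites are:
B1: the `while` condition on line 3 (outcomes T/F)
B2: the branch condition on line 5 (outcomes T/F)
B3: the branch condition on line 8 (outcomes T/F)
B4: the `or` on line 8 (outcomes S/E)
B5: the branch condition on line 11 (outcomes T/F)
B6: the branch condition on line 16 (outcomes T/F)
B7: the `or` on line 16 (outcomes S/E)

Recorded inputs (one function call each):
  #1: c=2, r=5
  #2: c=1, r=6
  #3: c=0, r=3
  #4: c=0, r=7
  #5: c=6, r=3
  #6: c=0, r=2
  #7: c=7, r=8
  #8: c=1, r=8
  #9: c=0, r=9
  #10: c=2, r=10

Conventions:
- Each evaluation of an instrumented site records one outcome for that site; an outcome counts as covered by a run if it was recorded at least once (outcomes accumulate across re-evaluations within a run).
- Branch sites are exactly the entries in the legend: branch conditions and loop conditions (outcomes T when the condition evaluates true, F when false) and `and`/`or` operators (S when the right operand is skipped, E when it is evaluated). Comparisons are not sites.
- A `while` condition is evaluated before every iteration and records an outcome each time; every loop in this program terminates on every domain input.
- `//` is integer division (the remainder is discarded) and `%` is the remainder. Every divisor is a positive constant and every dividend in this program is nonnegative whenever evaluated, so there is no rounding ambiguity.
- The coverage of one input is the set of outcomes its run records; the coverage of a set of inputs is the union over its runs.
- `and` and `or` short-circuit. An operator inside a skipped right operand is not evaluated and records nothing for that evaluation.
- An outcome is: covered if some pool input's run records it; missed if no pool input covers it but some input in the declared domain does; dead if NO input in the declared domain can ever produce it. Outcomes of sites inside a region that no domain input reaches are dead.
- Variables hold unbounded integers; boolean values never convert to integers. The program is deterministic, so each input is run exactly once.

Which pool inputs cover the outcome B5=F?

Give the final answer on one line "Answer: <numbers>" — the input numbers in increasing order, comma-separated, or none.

input #1 (c=2, r=5): does not record B5=F
input #2 (c=1, r=6): does not record B5=F
input #3 (c=0, r=3): does not record B5=F
input #4 (c=0, r=7): does not record B5=F
input #5 (c=6, r=3): does not record B5=F
input #6 (c=0, r=2): does not record B5=F
input #7 (c=7, r=8): does not record B5=F
input #8 (c=1, r=8): does not record B5=F
input #9 (c=0, r=9): does not record B5=F
input #10 (c=2, r=10): records B5=F

Answer: 10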